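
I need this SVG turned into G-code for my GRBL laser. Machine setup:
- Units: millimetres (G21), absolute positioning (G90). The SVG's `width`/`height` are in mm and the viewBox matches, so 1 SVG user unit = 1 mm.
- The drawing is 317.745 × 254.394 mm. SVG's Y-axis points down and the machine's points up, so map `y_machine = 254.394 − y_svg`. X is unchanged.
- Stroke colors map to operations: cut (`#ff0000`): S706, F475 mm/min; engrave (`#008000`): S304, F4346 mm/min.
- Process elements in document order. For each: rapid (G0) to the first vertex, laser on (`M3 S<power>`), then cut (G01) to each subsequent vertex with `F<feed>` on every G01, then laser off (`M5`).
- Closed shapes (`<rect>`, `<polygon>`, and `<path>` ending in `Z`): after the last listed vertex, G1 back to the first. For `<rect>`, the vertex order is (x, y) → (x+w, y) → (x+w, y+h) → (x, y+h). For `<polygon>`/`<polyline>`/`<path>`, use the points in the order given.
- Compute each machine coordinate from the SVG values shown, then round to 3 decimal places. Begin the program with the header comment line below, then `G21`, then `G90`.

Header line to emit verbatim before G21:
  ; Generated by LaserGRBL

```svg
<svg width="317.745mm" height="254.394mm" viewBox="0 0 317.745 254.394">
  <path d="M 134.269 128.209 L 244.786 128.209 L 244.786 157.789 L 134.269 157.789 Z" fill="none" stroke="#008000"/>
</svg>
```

; Generated by LaserGRBL
G21
G90
G0 X134.269 Y126.185
M3 S304
G01 X244.786 Y126.185 F4346
G01 X244.786 Y96.605 F4346
G01 X134.269 Y96.605 F4346
G01 X134.269 Y126.185 F4346
M5

Since the viewBox matches the mm dimensions, user units are millimetres directly. The only transform is the Y-flip y_m = 254.394 − y_svg.

Shape 1 is a rectangle drawn with `<path>`. Its stroke #008000 means engrave at S304, F4346. After flipping Y the toolpath is (134.269,126.185) → (244.786,126.185) → (244.786,96.605) → (134.269,96.605) → (134.269,126.185), returning to the start.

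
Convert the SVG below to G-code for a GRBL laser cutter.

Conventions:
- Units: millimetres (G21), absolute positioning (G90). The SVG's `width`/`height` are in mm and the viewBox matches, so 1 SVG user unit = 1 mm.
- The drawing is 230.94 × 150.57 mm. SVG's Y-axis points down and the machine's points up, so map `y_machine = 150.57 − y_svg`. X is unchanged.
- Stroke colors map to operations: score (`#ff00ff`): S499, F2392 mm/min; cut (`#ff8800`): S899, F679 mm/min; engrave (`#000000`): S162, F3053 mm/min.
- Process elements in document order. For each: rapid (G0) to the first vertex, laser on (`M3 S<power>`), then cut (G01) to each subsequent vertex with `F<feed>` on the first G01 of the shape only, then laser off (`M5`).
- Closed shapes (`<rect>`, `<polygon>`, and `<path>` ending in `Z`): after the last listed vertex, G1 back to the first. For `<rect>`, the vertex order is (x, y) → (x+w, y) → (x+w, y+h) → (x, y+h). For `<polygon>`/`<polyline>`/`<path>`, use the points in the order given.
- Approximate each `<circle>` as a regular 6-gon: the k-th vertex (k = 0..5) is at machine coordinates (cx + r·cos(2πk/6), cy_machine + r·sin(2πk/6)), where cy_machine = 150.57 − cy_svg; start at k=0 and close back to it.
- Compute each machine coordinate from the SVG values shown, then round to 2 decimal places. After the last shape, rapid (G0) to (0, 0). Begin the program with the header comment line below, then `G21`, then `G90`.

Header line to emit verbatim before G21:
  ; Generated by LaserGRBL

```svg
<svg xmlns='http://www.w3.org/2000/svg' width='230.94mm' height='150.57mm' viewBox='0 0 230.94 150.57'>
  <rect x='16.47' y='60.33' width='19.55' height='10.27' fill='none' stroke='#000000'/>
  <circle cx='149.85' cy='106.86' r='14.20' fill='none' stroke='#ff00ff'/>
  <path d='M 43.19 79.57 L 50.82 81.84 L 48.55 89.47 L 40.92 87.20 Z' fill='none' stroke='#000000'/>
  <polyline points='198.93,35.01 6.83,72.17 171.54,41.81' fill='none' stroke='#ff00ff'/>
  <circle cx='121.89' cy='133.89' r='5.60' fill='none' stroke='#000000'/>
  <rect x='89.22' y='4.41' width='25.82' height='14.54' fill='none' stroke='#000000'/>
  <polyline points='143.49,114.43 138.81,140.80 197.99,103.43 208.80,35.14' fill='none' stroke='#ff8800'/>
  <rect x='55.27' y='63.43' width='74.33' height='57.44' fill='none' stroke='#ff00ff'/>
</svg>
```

; Generated by LaserGRBL
G21
G90
G0 X16.47 Y90.24
M3 S162
G01 X36.02 Y90.24 F3053
G01 X36.02 Y79.97
G01 X16.47 Y79.97
G01 X16.47 Y90.24
M5
G0 X164.05 Y43.71
M3 S499
G01 X156.95 Y56.01 F2392
G01 X142.75 Y56.01
G01 X135.65 Y43.71
G01 X142.75 Y31.41
G01 X156.95 Y31.41
G01 X164.05 Y43.71
M5
G0 X43.19 Y71.00
M3 S162
G01 X50.82 Y68.73 F3053
G01 X48.55 Y61.10
G01 X40.92 Y63.37
G01 X43.19 Y71.00
M5
G0 X198.93 Y115.56
M3 S499
G01 X6.83 Y78.40 F2392
G01 X171.54 Y108.76
M5
G0 X127.49 Y16.68
M3 S162
G01 X124.69 Y21.53 F3053
G01 X119.09 Y21.53
G01 X116.29 Y16.68
G01 X119.09 Y11.83
G01 X124.69 Y11.83
G01 X127.49 Y16.68
M5
G0 X89.22 Y146.16
M3 S162
G01 X115.04 Y146.16 F3053
G01 X115.04 Y131.62
G01 X89.22 Y131.62
G01 X89.22 Y146.16
M5
G0 X143.49 Y36.14
M3 S899
G01 X138.81 Y9.77 F679
G01 X197.99 Y47.14
G01 X208.80 Y115.43
M5
G0 X55.27 Y87.14
M3 S499
G01 X129.60 Y87.14 F2392
G01 X129.60 Y29.70
G01 X55.27 Y29.70
G01 X55.27 Y87.14
M5
G0 X0.00 Y0.00

Since the viewBox matches the mm dimensions, user units are millimetres directly. The only transform is the Y-flip y_m = 150.57 − y_svg.

Shape 1 is a rectangle drawn with `<rect>`. Its stroke #000000 means engrave at S162, F3053. After flipping Y the toolpath is (16.47,90.24) → (36.02,90.24) → (36.02,79.97) → (16.47,79.97) → (16.47,90.24), returning to the start.

Shape 2 is a circle drawn with `<circle>`. Its stroke #ff00ff means score at S499, F2392. After flipping Y the toolpath is (164.05,43.71) → (156.95,56.01) → (142.75,56.01) → (135.65,43.71) → (142.75,31.41) → (156.95,31.41) → (164.05,43.71), returning to the start.

Shape 3 is a regular polygon drawn with `<path>`. Its stroke #000000 means engrave at S162, F3053. After flipping Y the toolpath is (43.19,71.00) → (50.82,68.73) → (48.55,61.10) → (40.92,63.37) → (43.19,71.00), returning to the start.

Shape 4 is a open polyline drawn with `<polyline>`. Its stroke #ff00ff means score at S499, F2392. After flipping Y the toolpath is (198.93,115.56) → (6.83,78.40) → (171.54,108.76).

Shape 5 is a circle drawn with `<circle>`. Its stroke #000000 means engrave at S162, F3053. After flipping Y the toolpath is (127.49,16.68) → (124.69,21.53) → (119.09,21.53) → (116.29,16.68) → (119.09,11.83) → (124.69,11.83) → (127.49,16.68), returning to the start.

Shape 6 is a rectangle drawn with `<rect>`. Its stroke #000000 means engrave at S162, F3053. After flipping Y the toolpath is (89.22,146.16) → (115.04,146.16) → (115.04,131.62) → (89.22,131.62) → (89.22,146.16), returning to the start.

Shape 7 is a open polyline drawn with `<polyline>`. Its stroke #ff8800 means cut at S899, F679. After flipping Y the toolpath is (143.49,36.14) → (138.81,9.77) → (197.99,47.14) → (208.80,115.43).

Shape 8 is a rectangle drawn with `<rect>`. Its stroke #ff00ff means score at S499, F2392. After flipping Y the toolpath is (55.27,87.14) → (129.60,87.14) → (129.60,29.70) → (55.27,29.70) → (55.27,87.14), returning to the start.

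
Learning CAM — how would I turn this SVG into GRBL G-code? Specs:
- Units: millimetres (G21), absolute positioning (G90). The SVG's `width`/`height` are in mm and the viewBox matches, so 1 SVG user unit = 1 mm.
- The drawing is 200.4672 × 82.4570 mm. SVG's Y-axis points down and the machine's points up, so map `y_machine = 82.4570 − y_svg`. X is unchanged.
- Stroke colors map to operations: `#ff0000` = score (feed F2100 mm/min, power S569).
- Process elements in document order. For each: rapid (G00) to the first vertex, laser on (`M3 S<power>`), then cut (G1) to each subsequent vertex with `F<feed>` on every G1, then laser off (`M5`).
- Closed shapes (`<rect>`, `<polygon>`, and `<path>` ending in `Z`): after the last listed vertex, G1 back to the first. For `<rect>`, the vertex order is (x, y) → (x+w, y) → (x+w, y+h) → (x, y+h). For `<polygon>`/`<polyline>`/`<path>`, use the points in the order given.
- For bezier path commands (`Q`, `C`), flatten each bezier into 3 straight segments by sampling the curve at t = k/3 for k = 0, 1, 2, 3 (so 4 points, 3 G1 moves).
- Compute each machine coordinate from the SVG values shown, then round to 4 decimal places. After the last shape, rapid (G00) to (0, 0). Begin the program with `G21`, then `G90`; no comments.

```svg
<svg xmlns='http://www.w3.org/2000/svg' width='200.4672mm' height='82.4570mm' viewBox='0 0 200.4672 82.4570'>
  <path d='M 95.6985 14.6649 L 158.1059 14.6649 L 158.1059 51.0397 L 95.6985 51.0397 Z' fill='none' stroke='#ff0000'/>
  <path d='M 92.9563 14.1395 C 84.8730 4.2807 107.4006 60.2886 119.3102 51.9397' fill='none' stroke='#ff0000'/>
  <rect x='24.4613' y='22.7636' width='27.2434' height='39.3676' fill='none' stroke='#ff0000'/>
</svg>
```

G21
G90
G00 X95.6985 Y67.7921
M3 S569
G1 X158.1059 Y67.7921 F2100
G1 X158.1059 Y31.4173 F2100
G1 X95.6985 Y31.4173 F2100
G1 X95.6985 Y67.7921 F2100
M5
G00 X92.9563 Y68.3175
M3 S569
G1 X93.5496 Y61.0438 F2100
G1 X105.3883 Y38.7976 F2100
G1 X119.3102 Y30.5173 F2100
M5
G00 X24.4613 Y59.6934
M3 S569
G1 X51.7047 Y59.6934 F2100
G1 X51.7047 Y20.3258 F2100
G1 X24.4613 Y20.3258 F2100
G1 X24.4613 Y59.6934 F2100
M5
G00 X0.0000 Y0.0000

viewBox `0 0 200.4672 82.4570` with mm width/height → 1 unit = 1 mm. Flip: y_m = 82.4570 − y_svg.

**Shape 1** — `<path>` rectangle, stroke `#ff0000` → score (S569, F2100). Machine vertices: (95.6985,67.7921) → (158.1059,67.7921) → (158.1059,31.4173) → (95.6985,31.4173) → (95.6985,67.7921). Closed: final G1 returns to the first vertex.

**Shape 2** — `<path>` cubic bezier, stroke `#ff0000` → score (S569, F2100). Control points (SVG): P0=(92.9563,14.1395), P1=(84.8730,4.2807), P2=(107.4006,60.2886), P3=(119.3102,51.9397); sampled at t=k/3. Machine vertices: (92.9563,68.3175) → (93.5496,61.0438) → (105.3883,38.7976) → (119.3102,30.5173). Open path.

**Shape 3** — `<rect>` rectangle, stroke `#ff0000` → score (S569, F2100). Machine vertices: (24.4613,59.6934) → (51.7047,59.6934) → (51.7047,20.3258) → (24.4613,20.3258) → (24.4613,59.6934). Closed: final G1 returns to the first vertex.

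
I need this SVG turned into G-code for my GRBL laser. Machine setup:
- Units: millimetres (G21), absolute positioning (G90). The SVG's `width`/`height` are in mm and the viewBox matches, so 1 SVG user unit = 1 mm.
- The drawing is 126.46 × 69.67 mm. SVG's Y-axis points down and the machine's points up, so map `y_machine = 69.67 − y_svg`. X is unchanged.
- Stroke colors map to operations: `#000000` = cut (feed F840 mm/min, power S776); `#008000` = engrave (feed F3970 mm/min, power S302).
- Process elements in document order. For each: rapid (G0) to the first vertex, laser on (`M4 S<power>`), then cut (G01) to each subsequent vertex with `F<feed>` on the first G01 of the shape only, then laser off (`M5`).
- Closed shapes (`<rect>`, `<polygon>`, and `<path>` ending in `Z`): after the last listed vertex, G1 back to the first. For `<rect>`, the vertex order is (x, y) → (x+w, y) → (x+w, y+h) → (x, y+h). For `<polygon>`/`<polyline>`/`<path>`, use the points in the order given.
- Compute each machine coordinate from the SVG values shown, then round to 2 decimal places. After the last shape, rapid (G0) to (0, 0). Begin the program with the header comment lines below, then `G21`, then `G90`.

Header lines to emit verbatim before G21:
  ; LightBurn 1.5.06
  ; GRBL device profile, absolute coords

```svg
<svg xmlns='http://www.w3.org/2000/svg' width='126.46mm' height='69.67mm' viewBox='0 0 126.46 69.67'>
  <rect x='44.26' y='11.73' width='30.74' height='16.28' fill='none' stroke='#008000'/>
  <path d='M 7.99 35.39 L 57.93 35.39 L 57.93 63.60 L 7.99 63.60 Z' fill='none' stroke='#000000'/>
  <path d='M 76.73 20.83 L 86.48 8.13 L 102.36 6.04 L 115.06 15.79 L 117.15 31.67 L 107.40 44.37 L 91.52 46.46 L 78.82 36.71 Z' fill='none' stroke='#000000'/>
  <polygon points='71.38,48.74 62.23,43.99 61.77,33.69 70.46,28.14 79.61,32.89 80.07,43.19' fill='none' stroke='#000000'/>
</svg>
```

viewBox `0 0 126.46 69.67` with mm width/height → 1 unit = 1 mm. Flip: y_m = 69.67 − y_svg.

**Shape 1** — `<rect>` rectangle, stroke `#008000` → engrave (S302, F3970). Machine vertices: (44.26,57.94) → (75.00,57.94) → (75.00,41.66) → (44.26,41.66) → (44.26,57.94). Closed: final G1 returns to the first vertex.

**Shape 2** — `<path>` rectangle, stroke `#000000` → cut (S776, F840). Machine vertices: (7.99,34.28) → (57.93,34.28) → (57.93,6.07) → (7.99,6.07) → (7.99,34.28). Closed: final G1 returns to the first vertex.

**Shape 3** — `<path>` regular polygon, stroke `#000000` → cut (S776, F840). Machine vertices: (76.73,48.84) → (86.48,61.54) → (102.36,63.63) → (115.06,53.88) → (117.15,38.00) → (107.40,25.30) → (91.52,23.21) → (78.82,32.96) → (76.73,48.84). Closed: final G1 returns to the first vertex.

**Shape 4** — `<polygon>` regular polygon, stroke `#000000` → cut (S776, F840). Machine vertices: (71.38,20.93) → (62.23,25.68) → (61.77,35.98) → (70.46,41.53) → (79.61,36.78) → (80.07,26.48) → (71.38,20.93). Closed: final G1 returns to the first vertex.

; LightBurn 1.5.06
; GRBL device profile, absolute coords
G21
G90
G0 X44.26 Y57.94
M4 S302
G01 X75.00 Y57.94 F3970
G01 X75.00 Y41.66
G01 X44.26 Y41.66
G01 X44.26 Y57.94
M5
G0 X7.99 Y34.28
M4 S776
G01 X57.93 Y34.28 F840
G01 X57.93 Y6.07
G01 X7.99 Y6.07
G01 X7.99 Y34.28
M5
G0 X76.73 Y48.84
M4 S776
G01 X86.48 Y61.54 F840
G01 X102.36 Y63.63
G01 X115.06 Y53.88
G01 X117.15 Y38.00
G01 X107.40 Y25.30
G01 X91.52 Y23.21
G01 X78.82 Y32.96
G01 X76.73 Y48.84
M5
G0 X71.38 Y20.93
M4 S776
G01 X62.23 Y25.68 F840
G01 X61.77 Y35.98
G01 X70.46 Y41.53
G01 X79.61 Y36.78
G01 X80.07 Y26.48
G01 X71.38 Y20.93
M5
G0 X0.00 Y0.00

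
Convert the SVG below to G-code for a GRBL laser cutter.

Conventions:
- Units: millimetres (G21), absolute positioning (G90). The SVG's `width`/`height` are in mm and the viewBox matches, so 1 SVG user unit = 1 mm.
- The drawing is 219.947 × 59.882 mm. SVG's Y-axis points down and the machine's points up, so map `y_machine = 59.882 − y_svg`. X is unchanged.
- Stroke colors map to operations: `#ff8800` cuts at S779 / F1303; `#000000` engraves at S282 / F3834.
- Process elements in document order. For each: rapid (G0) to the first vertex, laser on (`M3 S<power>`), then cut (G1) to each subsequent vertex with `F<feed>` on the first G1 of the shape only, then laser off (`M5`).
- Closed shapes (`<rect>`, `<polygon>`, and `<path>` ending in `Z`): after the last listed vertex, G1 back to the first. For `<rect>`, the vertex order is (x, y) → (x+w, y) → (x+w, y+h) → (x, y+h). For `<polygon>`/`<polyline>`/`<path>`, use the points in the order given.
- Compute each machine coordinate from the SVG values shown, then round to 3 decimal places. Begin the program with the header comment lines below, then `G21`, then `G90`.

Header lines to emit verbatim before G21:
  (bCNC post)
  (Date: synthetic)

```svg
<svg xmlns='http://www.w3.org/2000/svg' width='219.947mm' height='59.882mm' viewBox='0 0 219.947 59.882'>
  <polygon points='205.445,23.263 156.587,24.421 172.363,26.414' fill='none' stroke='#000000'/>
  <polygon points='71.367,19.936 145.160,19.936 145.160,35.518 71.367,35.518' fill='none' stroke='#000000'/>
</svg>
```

Since the viewBox matches the mm dimensions, user units are millimetres directly. The only transform is the Y-flip y_m = 59.882 − y_svg.

Shape 1 is a closed polygon drawn with `<polygon>`. Its stroke #000000 means engrave at S282, F3834. After flipping Y the toolpath is (205.445,36.619) → (156.587,35.461) → (172.363,33.468) → (205.445,36.619), returning to the start.

Shape 2 is a rectangle drawn with `<polygon>`. Its stroke #000000 means engrave at S282, F3834. After flipping Y the toolpath is (71.367,39.946) → (145.160,39.946) → (145.160,24.364) → (71.367,24.364) → (71.367,39.946), returning to the start.

(bCNC post)
(Date: synthetic)
G21
G90
G0 X205.445 Y36.619
M3 S282
G1 X156.587 Y35.461 F3834
G1 X172.363 Y33.468
G1 X205.445 Y36.619
M5
G0 X71.367 Y39.946
M3 S282
G1 X145.160 Y39.946 F3834
G1 X145.160 Y24.364
G1 X71.367 Y24.364
G1 X71.367 Y39.946
M5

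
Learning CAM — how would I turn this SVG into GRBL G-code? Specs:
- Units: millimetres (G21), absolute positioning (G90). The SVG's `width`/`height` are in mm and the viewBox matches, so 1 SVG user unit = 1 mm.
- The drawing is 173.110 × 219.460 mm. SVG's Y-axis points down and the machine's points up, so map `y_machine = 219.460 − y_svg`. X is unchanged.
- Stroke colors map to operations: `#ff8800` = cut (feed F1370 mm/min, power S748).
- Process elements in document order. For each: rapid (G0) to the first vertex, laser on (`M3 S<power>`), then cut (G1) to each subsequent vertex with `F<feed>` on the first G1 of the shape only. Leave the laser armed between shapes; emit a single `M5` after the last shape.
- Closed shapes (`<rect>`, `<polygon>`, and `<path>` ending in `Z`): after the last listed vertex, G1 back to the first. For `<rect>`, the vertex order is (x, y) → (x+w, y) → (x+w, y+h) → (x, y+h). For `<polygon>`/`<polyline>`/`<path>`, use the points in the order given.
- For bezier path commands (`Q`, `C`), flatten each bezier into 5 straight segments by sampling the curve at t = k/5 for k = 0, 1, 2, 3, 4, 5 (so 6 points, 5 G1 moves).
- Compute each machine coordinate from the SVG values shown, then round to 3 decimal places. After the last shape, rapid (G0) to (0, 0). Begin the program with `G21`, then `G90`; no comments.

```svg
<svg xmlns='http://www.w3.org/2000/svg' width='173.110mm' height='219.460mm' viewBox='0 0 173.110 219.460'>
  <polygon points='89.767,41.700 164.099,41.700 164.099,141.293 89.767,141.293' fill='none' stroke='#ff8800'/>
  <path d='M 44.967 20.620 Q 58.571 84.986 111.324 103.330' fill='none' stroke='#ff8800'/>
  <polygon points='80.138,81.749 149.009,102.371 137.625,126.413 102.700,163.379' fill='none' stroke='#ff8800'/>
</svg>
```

G21
G90
G0 X89.767 Y177.760
M3 S748
G1 X164.099 Y177.760 F1370
G1 X164.099 Y78.167
G1 X89.767 Y78.167
G1 X89.767 Y177.760
G0 X44.967 Y198.840
M3 S748
G1 X51.975 Y174.934 F1370
G1 X62.114 Y154.711
G1 X75.385 Y138.169
G1 X91.789 Y125.308
G1 X111.324 Y116.130
G0 X80.138 Y137.711
M3 S748
G1 X149.009 Y117.089 F1370
G1 X137.625 Y93.047
G1 X102.700 Y56.081
G1 X80.138 Y137.711
M5
G0 X0.000 Y0.000

viewBox `0 0 173.110 219.460` with mm width/height → 1 unit = 1 mm. Flip: y_m = 219.460 − y_svg.

**Shape 1** — `<polygon>` rectangle, stroke `#ff8800` → cut (S748, F1370). Machine vertices: (89.767,177.760) → (164.099,177.760) → (164.099,78.167) → (89.767,78.167) → (89.767,177.760). Closed: final G1 returns to the first vertex.

**Shape 2** — `<path>` quadratic bezier, stroke `#ff8800` → cut (S748, F1370). Control points (SVG): P0=(44.967,20.620), P1=(58.571,84.986), P2=(111.324,103.330); sampled at t=k/5. Machine vertices: (44.967,198.840) → (51.975,174.934) → (62.114,154.711) → (75.385,138.169) → (91.789,125.308) → (111.324,116.130). Open path.

**Shape 3** — `<polygon>` closed polygon, stroke `#ff8800` → cut (S748, F1370). Machine vertices: (80.138,137.711) → (149.009,117.089) → (137.625,93.047) → (102.700,56.081) → (80.138,137.711). Closed: final G1 returns to the first vertex.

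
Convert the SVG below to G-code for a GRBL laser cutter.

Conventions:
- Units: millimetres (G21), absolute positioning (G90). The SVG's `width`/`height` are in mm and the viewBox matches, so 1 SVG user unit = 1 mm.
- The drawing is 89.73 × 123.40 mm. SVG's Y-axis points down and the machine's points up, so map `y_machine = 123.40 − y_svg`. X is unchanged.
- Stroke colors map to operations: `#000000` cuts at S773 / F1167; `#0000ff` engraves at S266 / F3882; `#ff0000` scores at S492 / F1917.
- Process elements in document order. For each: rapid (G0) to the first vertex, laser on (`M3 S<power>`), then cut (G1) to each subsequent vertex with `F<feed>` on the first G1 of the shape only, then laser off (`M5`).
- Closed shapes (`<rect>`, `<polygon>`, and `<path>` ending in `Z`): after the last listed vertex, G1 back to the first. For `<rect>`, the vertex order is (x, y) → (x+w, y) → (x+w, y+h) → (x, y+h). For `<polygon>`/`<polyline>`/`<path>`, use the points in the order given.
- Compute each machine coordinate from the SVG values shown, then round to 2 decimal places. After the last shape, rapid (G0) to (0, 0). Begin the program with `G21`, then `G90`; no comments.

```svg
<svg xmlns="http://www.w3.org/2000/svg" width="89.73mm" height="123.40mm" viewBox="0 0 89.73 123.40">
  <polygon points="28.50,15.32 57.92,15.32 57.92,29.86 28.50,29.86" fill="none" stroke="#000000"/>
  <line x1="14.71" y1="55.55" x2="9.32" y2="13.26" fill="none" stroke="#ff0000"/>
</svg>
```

1 u = 1 mm; y_m = 123.40 − y.

[1] `<polygon>` rectangle, #000000→cut S773 F1167: (28.50,108.08) → (57.92,108.08) → (57.92,93.54) → (28.50,93.54) → (28.50,108.08) (closed)

[2] `<line>` line segment, #ff0000→score S492 F1917: (14.71,67.85) → (9.32,110.14)

G21
G90
G0 X28.50 Y108.08
M3 S773
G1 X57.92 Y108.08 F1167
G1 X57.92 Y93.54
G1 X28.50 Y93.54
G1 X28.50 Y108.08
M5
G0 X14.71 Y67.85
M3 S492
G1 X9.32 Y110.14 F1917
M5
G0 X0.00 Y0.00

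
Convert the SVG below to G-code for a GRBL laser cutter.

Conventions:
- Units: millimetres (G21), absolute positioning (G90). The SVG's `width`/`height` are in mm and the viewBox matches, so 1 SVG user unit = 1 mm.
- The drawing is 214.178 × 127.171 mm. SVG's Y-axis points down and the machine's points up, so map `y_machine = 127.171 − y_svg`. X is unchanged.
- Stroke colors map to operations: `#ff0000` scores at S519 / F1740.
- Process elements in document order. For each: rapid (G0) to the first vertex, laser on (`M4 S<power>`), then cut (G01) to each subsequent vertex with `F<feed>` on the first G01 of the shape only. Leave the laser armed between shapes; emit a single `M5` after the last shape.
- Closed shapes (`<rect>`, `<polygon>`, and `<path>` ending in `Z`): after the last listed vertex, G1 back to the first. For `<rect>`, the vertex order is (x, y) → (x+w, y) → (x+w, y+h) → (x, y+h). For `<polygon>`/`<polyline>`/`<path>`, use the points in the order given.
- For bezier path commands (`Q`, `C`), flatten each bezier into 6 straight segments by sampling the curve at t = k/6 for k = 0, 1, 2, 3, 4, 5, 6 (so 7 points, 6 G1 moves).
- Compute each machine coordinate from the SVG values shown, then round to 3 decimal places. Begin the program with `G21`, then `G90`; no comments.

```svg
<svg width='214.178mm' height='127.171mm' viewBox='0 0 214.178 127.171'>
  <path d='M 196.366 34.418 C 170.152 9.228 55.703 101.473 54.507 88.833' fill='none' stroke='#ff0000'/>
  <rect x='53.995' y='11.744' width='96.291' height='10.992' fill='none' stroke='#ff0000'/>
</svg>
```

G21
G90
G0 X196.366 Y92.753
M4 S519
G01 X176.839 Y96.591 F1740
G01 X148.203 Y87.032
G01 X116.055 Y70.252
G01 X85.991 Y52.426
G01 X63.610 Y39.729
G01 X54.507 Y38.338
G0 X53.995 Y115.427
M4 S519
G01 X150.286 Y115.427 F1740
G01 X150.286 Y104.435
G01 X53.995 Y104.435
G01 X53.995 Y115.427
M5

1 u = 1 mm; y_m = 127.171 − y.

[1] `<path>` cubic bezier, #ff0000→score S519 F1740: (196.366,92.753) → (176.839,96.591) → (148.203,87.032) → (116.055,70.252) → (85.991,52.426) → (63.610,39.729) → (54.507,38.338)

[2] `<rect>` rectangle, #ff0000→score S519 F1740: (53.995,115.427) → (150.286,115.427) → (150.286,104.435) → (53.995,104.435) → (53.995,115.427) (closed)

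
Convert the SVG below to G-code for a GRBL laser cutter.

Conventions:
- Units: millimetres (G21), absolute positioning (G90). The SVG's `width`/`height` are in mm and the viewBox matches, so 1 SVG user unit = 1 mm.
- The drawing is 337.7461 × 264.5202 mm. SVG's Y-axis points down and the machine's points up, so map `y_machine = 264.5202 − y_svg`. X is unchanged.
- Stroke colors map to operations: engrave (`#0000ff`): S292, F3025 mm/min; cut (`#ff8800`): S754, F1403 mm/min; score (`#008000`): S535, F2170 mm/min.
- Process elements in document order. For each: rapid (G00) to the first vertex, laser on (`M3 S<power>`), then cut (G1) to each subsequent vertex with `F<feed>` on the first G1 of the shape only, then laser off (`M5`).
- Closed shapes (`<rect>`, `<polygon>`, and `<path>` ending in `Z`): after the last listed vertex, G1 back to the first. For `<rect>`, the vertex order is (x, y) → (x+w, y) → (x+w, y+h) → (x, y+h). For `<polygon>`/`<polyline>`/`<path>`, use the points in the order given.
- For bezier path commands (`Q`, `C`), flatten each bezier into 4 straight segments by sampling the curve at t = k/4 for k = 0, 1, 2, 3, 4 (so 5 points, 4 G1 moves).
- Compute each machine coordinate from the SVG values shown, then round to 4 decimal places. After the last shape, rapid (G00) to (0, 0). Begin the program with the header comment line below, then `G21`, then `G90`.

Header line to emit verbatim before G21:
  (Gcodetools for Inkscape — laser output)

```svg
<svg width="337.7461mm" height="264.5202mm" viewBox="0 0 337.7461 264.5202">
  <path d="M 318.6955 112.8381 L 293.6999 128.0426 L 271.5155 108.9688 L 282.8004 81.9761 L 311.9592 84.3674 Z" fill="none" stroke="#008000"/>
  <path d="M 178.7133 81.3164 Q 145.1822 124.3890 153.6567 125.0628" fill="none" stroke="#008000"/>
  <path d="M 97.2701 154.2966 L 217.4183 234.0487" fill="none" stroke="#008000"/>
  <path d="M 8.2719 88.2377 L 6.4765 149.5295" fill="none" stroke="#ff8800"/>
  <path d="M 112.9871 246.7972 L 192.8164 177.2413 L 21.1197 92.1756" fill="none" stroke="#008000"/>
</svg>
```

viewBox `0 0 337.7461 264.5202` with mm width/height → 1 unit = 1 mm. Flip: y_m = 264.5202 − y_svg.

**Shape 1** — `<path>` regular polygon, stroke `#008000` → score (S535, F2170). Machine vertices: (318.6955,151.6821) → (293.6999,136.4776) → (271.5155,155.5514) → (282.8004,182.5441) → (311.9592,180.1528) → (318.6955,151.6821). Closed: final G1 returns to the first vertex.

**Shape 2** — `<path>` quadratic bezier, stroke `#008000` → score (S535, F2170). Control points (SVG): P0=(178.7133,81.3164), P1=(145.1822,124.3890), P2=(153.6567,125.0628); sampled at t=k/4. Machine vertices: (178.7133,183.2038) → (164.5731,164.3174) → (155.6836,150.7309) → (152.0448,142.4442) → (153.6567,139.4574). Open path.

**Shape 3** — `<path>` line segment, stroke `#008000` → score (S535, F2170). Machine vertices: (97.2701,110.2236) → (217.4183,30.4715). Open path.

**Shape 4** — `<path>` line segment, stroke `#ff8800` → cut (S754, F1403). Machine vertices: (8.2719,176.2825) → (6.4765,114.9907). Open path.

**Shape 5** — `<path>` open polyline, stroke `#008000` → score (S535, F2170). Machine vertices: (112.9871,17.7230) → (192.8164,87.2789) → (21.1197,172.3446). Open path.

(Gcodetools for Inkscape — laser output)
G21
G90
G00 X318.6955 Y151.6821
M3 S535
G1 X293.6999 Y136.4776 F2170
G1 X271.5155 Y155.5514
G1 X282.8004 Y182.5441
G1 X311.9592 Y180.1528
G1 X318.6955 Y151.6821
M5
G00 X178.7133 Y183.2038
M3 S535
G1 X164.5731 Y164.3174 F2170
G1 X155.6836 Y150.7309
G1 X152.0448 Y142.4442
G1 X153.6567 Y139.4574
M5
G00 X97.2701 Y110.2236
M3 S535
G1 X217.4183 Y30.4715 F2170
M5
G00 X8.2719 Y176.2825
M3 S754
G1 X6.4765 Y114.9907 F1403
M5
G00 X112.9871 Y17.7230
M3 S535
G1 X192.8164 Y87.2789 F2170
G1 X21.1197 Y172.3446
M5
G00 X0.0000 Y0.0000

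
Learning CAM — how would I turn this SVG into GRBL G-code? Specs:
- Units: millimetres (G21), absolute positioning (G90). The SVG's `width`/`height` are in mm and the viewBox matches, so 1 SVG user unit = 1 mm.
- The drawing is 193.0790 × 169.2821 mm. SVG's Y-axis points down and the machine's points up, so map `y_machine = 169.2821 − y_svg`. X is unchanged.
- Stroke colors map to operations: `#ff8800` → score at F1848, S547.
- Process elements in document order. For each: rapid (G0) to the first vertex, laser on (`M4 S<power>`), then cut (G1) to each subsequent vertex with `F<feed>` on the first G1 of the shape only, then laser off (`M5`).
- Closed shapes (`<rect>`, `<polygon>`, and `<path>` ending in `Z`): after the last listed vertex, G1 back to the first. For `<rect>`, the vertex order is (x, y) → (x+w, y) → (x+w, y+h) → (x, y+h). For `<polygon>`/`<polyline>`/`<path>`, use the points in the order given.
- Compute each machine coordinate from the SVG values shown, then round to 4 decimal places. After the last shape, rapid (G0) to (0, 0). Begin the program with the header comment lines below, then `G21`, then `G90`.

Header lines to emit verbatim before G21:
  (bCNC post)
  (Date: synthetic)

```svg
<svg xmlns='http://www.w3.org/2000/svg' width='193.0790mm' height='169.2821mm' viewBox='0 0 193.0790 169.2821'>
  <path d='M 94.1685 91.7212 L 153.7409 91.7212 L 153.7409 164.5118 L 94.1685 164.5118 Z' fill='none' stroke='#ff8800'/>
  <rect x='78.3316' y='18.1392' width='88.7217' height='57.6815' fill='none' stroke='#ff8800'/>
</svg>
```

(bCNC post)
(Date: synthetic)
G21
G90
G0 X94.1685 Y77.5609
M4 S547
G1 X153.7409 Y77.5609 F1848
G1 X153.7409 Y4.7703
G1 X94.1685 Y4.7703
G1 X94.1685 Y77.5609
M5
G0 X78.3316 Y151.1429
M4 S547
G1 X167.0533 Y151.1429 F1848
G1 X167.0533 Y93.4614
G1 X78.3316 Y93.4614
G1 X78.3316 Y151.1429
M5
G0 X0.0000 Y0.0000

viewBox `0 0 193.0790 169.2821` with mm width/height → 1 unit = 1 mm. Flip: y_m = 169.2821 − y_svg.

**Shape 1** — `<path>` rectangle, stroke `#ff8800` → score (S547, F1848). Machine vertices: (94.1685,77.5609) → (153.7409,77.5609) → (153.7409,4.7703) → (94.1685,4.7703) → (94.1685,77.5609). Closed: final G1 returns to the first vertex.

**Shape 2** — `<rect>` rectangle, stroke `#ff8800` → score (S547, F1848). Machine vertices: (78.3316,151.1429) → (167.0533,151.1429) → (167.0533,93.4614) → (78.3316,93.4614) → (78.3316,151.1429). Closed: final G1 returns to the first vertex.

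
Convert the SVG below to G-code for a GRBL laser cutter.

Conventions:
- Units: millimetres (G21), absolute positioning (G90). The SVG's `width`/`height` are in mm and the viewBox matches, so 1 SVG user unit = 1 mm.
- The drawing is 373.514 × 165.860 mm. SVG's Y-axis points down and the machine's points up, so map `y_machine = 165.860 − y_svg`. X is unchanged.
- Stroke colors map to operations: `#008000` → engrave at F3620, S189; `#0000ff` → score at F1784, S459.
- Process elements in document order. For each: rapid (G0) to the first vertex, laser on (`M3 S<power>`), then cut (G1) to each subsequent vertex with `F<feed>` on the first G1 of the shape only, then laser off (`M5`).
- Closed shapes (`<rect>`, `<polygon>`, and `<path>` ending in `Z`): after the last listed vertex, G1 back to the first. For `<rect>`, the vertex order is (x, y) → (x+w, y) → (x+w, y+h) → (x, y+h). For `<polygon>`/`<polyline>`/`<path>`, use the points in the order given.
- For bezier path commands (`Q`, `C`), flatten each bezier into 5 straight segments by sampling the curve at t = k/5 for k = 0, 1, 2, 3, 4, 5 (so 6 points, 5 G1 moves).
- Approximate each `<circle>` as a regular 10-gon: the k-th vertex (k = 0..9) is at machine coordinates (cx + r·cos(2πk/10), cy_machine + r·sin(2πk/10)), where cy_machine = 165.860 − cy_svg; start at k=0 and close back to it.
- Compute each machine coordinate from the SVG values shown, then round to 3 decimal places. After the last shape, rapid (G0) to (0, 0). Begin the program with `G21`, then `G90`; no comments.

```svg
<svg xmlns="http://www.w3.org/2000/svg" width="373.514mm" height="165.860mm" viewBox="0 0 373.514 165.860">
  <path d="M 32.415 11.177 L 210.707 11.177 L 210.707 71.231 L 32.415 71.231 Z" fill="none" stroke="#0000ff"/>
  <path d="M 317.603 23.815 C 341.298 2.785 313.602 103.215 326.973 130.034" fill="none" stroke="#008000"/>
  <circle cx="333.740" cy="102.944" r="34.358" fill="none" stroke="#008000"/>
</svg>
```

viewBox `0 0 373.514 165.860` with mm width/height → 1 unit = 1 mm. Flip: y_m = 165.860 − y_svg.

**Shape 1** — `<path>` rectangle, stroke `#0000ff` → score (S459, F1784). Machine vertices: (32.415,154.683) → (210.707,154.683) → (210.707,94.629) → (32.415,94.629) → (32.415,154.683). Closed: final G1 returns to the first vertex.

**Shape 2** — `<path>` cubic bezier, stroke `#008000` → engrave (S189, F3620). Control points (SVG): P0=(317.603,23.815), P1=(341.298,2.785), P2=(313.602,103.215), P3=(326.973,130.034); sampled at t=k/5. Machine vertices: (317.603,142.045) → (326.393,141.648) → (327.287,121.465) → (324.723,90.858) → (323.139,59.190) → (326.973,35.826). Open path.

**Shape 3** — `<circle>` circle, stroke `#008000` → engrave (S189, F3620). Machine vertices: (368.098,62.916) → (361.536,83.111) → (344.357,95.592) → (323.123,95.592) → (305.944,83.111) → (299.382,62.916) → (305.944,42.721) → (323.123,30.240) → (344.357,30.240) → (361.536,42.721) → (368.098,62.916). Closed: final G1 returns to the first vertex.

G21
G90
G0 X32.415 Y154.683
M3 S459
G1 X210.707 Y154.683 F1784
G1 X210.707 Y94.629
G1 X32.415 Y94.629
G1 X32.415 Y154.683
M5
G0 X317.603 Y142.045
M3 S189
G1 X326.393 Y141.648 F3620
G1 X327.287 Y121.465
G1 X324.723 Y90.858
G1 X323.139 Y59.190
G1 X326.973 Y35.826
M5
G0 X368.098 Y62.916
M3 S189
G1 X361.536 Y83.111 F3620
G1 X344.357 Y95.592
G1 X323.123 Y95.592
G1 X305.944 Y83.111
G1 X299.382 Y62.916
G1 X305.944 Y42.721
G1 X323.123 Y30.240
G1 X344.357 Y30.240
G1 X361.536 Y42.721
G1 X368.098 Y62.916
M5
G0 X0.000 Y0.000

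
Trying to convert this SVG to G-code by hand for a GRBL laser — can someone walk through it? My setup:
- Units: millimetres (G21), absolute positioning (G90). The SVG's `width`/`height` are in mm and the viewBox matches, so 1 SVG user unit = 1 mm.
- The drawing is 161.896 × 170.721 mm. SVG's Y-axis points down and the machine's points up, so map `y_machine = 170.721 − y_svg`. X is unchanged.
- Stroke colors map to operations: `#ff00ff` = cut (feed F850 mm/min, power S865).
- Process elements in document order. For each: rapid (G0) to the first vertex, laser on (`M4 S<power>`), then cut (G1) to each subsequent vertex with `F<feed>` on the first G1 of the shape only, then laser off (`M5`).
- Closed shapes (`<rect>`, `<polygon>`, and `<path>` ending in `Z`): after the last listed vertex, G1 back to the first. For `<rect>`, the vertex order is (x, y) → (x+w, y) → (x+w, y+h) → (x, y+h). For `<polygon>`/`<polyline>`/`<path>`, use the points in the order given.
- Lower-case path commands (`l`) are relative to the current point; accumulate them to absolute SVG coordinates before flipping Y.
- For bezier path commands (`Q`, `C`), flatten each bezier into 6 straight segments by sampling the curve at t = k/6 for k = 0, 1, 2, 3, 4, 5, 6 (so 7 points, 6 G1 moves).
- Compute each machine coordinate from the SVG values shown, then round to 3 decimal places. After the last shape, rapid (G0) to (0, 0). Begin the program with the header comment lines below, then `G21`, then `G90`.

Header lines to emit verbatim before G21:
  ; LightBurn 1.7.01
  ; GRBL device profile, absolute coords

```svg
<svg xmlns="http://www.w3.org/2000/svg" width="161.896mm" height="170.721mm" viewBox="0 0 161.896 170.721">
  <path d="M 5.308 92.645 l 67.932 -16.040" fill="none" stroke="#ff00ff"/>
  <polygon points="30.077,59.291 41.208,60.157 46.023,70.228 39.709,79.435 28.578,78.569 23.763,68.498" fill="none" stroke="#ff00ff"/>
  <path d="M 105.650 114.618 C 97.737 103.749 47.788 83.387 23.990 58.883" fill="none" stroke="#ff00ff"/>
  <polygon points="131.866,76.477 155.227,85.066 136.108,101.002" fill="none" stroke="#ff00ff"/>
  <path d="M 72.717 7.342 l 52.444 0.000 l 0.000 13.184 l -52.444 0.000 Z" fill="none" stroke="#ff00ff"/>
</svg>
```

1 u = 1 mm; y_m = 170.721 − y.

[1] `<path>` line segment, #ff00ff→cut S865 F850: (5.308,78.076) → (73.240,94.116)

[2] `<polygon>` regular polygon, #ff00ff→cut S865 F850: (30.077,111.430) → (41.208,110.564) → (46.023,100.493) → (39.709,91.286) → (28.578,92.152) → (23.763,102.223) → (30.077,111.430) (closed)

[3] `<path>` cubic bezier, #ff00ff→cut S865 F850: (105.650,56.103) → (98.506,62.304) → (86.250,69.938) → (70.777,78.857) → (53.980,88.913) → (37.753,99.956) → (23.990,111.838)

[4] `<polygon>` regular polygon, #ff00ff→cut S865 F850: (131.866,94.244) → (155.227,85.655) → (136.108,69.719) → (131.866,94.244) (closed)

[5] `<path>` rectangle, #ff00ff→cut S865 F850: (72.717,163.379) → (125.161,163.379) → (125.161,150.195) → (72.717,150.195) → (72.717,163.379) (closed)

; LightBurn 1.7.01
; GRBL device profile, absolute coords
G21
G90
G0 X5.308 Y78.076
M4 S865
G1 X73.240 Y94.116 F850
M5
G0 X30.077 Y111.430
M4 S865
G1 X41.208 Y110.564 F850
G1 X46.023 Y100.493
G1 X39.709 Y91.286
G1 X28.578 Y92.152
G1 X23.763 Y102.223
G1 X30.077 Y111.430
M5
G0 X105.650 Y56.103
M4 S865
G1 X98.506 Y62.304 F850
G1 X86.250 Y69.938
G1 X70.777 Y78.857
G1 X53.980 Y88.913
G1 X37.753 Y99.956
G1 X23.990 Y111.838
M5
G0 X131.866 Y94.244
M4 S865
G1 X155.227 Y85.655 F850
G1 X136.108 Y69.719
G1 X131.866 Y94.244
M5
G0 X72.717 Y163.379
M4 S865
G1 X125.161 Y163.379 F850
G1 X125.161 Y150.195
G1 X72.717 Y150.195
G1 X72.717 Y163.379
M5
G0 X0.000 Y0.000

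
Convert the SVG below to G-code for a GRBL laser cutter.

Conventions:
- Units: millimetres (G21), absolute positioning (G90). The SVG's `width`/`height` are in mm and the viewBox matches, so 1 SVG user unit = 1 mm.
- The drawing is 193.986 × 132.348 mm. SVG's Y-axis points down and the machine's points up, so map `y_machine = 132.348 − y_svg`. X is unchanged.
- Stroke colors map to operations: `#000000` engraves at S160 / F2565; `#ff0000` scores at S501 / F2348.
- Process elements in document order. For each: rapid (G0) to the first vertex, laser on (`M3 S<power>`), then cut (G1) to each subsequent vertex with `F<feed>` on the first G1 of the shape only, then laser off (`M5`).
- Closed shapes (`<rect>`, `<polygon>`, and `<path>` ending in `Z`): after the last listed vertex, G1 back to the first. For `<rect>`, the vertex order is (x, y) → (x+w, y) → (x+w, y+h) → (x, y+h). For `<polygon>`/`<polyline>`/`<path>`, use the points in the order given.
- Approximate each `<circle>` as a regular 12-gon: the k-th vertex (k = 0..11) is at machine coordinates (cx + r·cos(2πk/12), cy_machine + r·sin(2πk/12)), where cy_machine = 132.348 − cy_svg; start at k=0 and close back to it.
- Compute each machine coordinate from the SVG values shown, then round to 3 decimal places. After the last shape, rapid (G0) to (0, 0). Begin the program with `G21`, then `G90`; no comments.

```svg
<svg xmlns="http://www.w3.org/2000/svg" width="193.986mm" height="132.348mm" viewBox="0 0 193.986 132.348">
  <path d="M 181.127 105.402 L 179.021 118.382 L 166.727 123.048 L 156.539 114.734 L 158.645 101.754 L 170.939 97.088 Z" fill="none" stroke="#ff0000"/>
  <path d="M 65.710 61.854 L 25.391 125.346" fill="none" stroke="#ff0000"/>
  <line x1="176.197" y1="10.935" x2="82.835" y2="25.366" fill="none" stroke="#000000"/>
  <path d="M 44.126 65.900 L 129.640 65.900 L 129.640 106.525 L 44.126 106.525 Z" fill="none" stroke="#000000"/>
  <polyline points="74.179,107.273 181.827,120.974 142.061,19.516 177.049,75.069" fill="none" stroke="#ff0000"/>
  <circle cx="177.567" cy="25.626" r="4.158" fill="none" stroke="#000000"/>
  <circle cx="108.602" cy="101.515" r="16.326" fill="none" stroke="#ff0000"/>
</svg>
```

G21
G90
G0 X181.127 Y26.946
M3 S501
G1 X179.021 Y13.966 F2348
G1 X166.727 Y9.300
G1 X156.539 Y17.614
G1 X158.645 Y30.594
G1 X170.939 Y35.260
G1 X181.127 Y26.946
M5
G0 X65.710 Y70.494
M3 S501
G1 X25.391 Y7.002 F2348
M5
G0 X176.197 Y121.413
M3 S160
G1 X82.835 Y106.982 F2565
M5
G0 X44.126 Y66.448
M3 S160
G1 X129.640 Y66.448 F2565
G1 X129.640 Y25.823
G1 X44.126 Y25.823
G1 X44.126 Y66.448
M5
G0 X74.179 Y25.075
M3 S501
G1 X181.827 Y11.374 F2348
G1 X142.061 Y112.832
G1 X177.049 Y57.279
M5
G0 X181.725 Y106.722
M3 S160
G1 X181.168 Y108.801 F2565
G1 X179.646 Y110.323
G1 X177.567 Y110.880
G1 X175.488 Y110.323
G1 X173.966 Y108.801
G1 X173.409 Y106.722
G1 X173.966 Y104.643
G1 X175.488 Y103.121
G1 X177.567 Y102.564
G1 X179.646 Y103.121
G1 X181.168 Y104.643
G1 X181.725 Y106.722
M5
G0 X124.928 Y30.833
M3 S501
G1 X122.741 Y38.996 F2348
G1 X116.765 Y44.972
G1 X108.602 Y47.159
G1 X100.439 Y44.972
G1 X94.463 Y38.996
G1 X92.276 Y30.833
G1 X94.463 Y22.670
G1 X100.439 Y16.694
G1 X108.602 Y14.507
G1 X116.765 Y16.694
G1 X122.741 Y22.670
G1 X124.928 Y30.833
M5
G0 X0.000 Y0.000

viewBox `0 0 193.986 132.348` with mm width/height → 1 unit = 1 mm. Flip: y_m = 132.348 − y_svg.

**Shape 1** — `<path>` regular polygon, stroke `#ff0000` → score (S501, F2348). Machine vertices: (181.127,26.946) → (179.021,13.966) → (166.727,9.300) → (156.539,17.614) → (158.645,30.594) → (170.939,35.260) → (181.127,26.946). Closed: final G1 returns to the first vertex.

**Shape 2** — `<path>` line segment, stroke `#ff0000` → score (S501, F2348). Machine vertices: (65.710,70.494) → (25.391,7.002). Open path.

**Shape 3** — `<line>` line segment, stroke `#000000` → engrave (S160, F2565). Machine vertices: (176.197,121.413) → (82.835,106.982). Open path.

**Shape 4** — `<path>` rectangle, stroke `#000000` → engrave (S160, F2565). Machine vertices: (44.126,66.448) → (129.640,66.448) → (129.640,25.823) → (44.126,25.823) → (44.126,66.448). Closed: final G1 returns to the first vertex.

**Shape 5** — `<polyline>` open polyline, stroke `#ff0000` → score (S501, F2348). Machine vertices: (74.179,25.075) → (181.827,11.374) → (142.061,112.832) → (177.049,57.279). Open path.

**Shape 6** — `<circle>` circle, stroke `#000000` → engrave (S160, F2565). Machine vertices: (181.725,106.722) → (181.168,108.801) → (179.646,110.323) → (177.567,110.880) → (175.488,110.323) → (173.966,108.801) → (173.409,106.722) → (173.966,104.643) → (175.488,103.121) → (177.567,102.564) → (179.646,103.121) → (181.168,104.643) → (181.725,106.722). Closed: final G1 returns to the first vertex.

**Shape 7** — `<circle>` circle, stroke `#ff0000` → score (S501, F2348). Machine vertices: (124.928,30.833) → (122.741,38.996) → (116.765,44.972) → (108.602,47.159) → (100.439,44.972) → (94.463,38.996) → (92.276,30.833) → (94.463,22.670) → (100.439,16.694) → (108.602,14.507) → (116.765,16.694) → (122.741,22.670) → (124.928,30.833). Closed: final G1 returns to the first vertex.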